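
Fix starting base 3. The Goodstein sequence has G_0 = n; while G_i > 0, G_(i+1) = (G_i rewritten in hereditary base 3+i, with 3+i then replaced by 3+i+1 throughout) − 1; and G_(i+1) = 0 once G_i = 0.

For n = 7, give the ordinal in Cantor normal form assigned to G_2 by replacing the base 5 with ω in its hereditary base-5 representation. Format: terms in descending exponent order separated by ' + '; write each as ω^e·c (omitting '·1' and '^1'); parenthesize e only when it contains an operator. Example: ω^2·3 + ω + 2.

ω + 4

G_0 = 7. HB_3(7) = 2·3 + 1. Bump = 9. G_1 = 8.
G_1 = 8. HB_4(8) = 2·4. Bump = 10. G_2 = 9.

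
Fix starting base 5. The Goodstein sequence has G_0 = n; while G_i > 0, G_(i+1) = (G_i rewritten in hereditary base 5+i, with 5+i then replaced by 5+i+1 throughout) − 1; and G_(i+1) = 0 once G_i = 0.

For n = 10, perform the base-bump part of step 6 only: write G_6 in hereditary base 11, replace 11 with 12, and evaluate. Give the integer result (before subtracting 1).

G_0 = 10. HB_5(10) = 2·5. Bump = 12. G_1 = 11.
G_1 = 11. HB_6(11) = 6 + 5. Bump = 12. G_2 = 11.
G_2 = 11. HB_7(11) = 7 + 4. Bump = 12. G_3 = 11.
G_3 = 11. HB_8(11) = 8 + 3. Bump = 12. G_4 = 11.
G_4 = 11. HB_9(11) = 9 + 2. Bump = 12. G_5 = 11.
G_5 = 11. HB_10(11) = 10 + 1. Bump = 12. G_6 = 11.
G_6 = 11. HB_11(11) = 11. Bump = 12. G_7 = 11.

12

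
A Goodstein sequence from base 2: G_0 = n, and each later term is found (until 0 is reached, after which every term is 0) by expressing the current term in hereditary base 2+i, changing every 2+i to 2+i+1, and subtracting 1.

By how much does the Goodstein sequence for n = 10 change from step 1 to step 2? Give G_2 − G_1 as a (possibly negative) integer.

942

(0) 10|_2 = 2^(2 + 1) + 2 ↦ 3^(3 + 1) + 3|_3 = 84 ⇒ 83
(1) 83|_3 = 3^(3 + 1) + 2 ↦ 4^(4 + 1) + 2|_4 = 1026 ⇒ 1025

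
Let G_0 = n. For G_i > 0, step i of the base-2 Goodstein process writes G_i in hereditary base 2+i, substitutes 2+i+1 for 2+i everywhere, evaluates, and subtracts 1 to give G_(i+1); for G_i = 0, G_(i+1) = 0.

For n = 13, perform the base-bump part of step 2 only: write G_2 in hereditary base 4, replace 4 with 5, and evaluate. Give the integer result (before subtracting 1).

step 0: 13 = 2^(2 + 1) + 2^2 + 1; sub 3 for 2: 3^(3 + 1) + 3^3 + 1; = 109; G_1 = 109−1 = 108
step 1: 108 = 3^(3 + 1) + 3^3; sub 4 for 3: 4^(4 + 1) + 4^4; = 1280; G_2 = 1280−1 = 1279
step 2: 1279 = 4^(4 + 1) + 3·4^3 + 3·4^2 + 3·4 + 3; sub 5 for 4: 5^(5 + 1) + 3·5^3 + 3·5^2 + 3·5 + 3; = 16093; G_3 = 16093−1 = 16092

16093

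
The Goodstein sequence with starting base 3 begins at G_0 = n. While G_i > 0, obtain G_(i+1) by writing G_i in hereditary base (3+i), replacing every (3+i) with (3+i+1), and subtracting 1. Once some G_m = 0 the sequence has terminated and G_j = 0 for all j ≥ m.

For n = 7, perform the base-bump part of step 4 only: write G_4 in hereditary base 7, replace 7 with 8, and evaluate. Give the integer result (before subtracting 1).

10

base 3: 7 = 2·3 + 1; at 4: 2·4 + 1 = 9; next = 8
base 4: 8 = 2·4; at 5: 2·5 = 10; next = 9
base 5: 9 = 5 + 4; at 6: 6 + 4 = 10; next = 9
base 6: 9 = 6 + 3; at 7: 7 + 3 = 10; next = 9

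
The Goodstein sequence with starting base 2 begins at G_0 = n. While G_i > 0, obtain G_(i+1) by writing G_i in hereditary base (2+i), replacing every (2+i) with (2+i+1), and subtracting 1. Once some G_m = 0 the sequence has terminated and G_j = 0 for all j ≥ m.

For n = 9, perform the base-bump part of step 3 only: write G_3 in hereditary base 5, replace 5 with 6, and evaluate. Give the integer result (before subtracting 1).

[0] 9 ≡ 2^(2 + 1) + 1 (base 2). Lift 3: 82. −1: 81.
[1] 81 ≡ 3^(3 + 1) (base 3). Lift 4: 1024. −1: 1023.
[2] 1023 ≡ 3·4^4 + 3·4^3 + 3·4^2 + 3·4 + 3 (base 4). Lift 5: 9843. −1: 9842.
[3] 9842 ≡ 3·5^5 + 3·5^3 + 3·5^2 + 3·5 + 2 (base 5). Lift 6: 140744. −1: 140743.

140744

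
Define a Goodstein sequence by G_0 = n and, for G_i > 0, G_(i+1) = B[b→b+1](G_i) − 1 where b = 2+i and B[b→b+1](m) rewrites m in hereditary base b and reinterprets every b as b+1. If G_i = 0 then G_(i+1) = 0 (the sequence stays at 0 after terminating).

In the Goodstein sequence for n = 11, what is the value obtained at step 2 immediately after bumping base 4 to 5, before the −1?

15628

G_0 = 11. HB_2(11) = 2^(2 + 1) + 2 + 1. Bump = 85. G_1 = 84.
G_1 = 84. HB_3(84) = 3^(3 + 1) + 3. Bump = 1028. G_2 = 1027.
G_2 = 1027. HB_4(1027) = 4^(4 + 1) + 3. Bump = 15628. G_3 = 15627.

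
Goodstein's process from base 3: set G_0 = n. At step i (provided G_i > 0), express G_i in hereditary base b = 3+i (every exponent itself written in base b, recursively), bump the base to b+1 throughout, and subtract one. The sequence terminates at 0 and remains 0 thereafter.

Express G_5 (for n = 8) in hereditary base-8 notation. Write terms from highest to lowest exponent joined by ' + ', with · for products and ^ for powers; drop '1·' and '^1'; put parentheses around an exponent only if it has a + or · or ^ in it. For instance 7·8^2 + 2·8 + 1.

G_0=8  [base 3] 2·3 + 2  →[3↦4]→  2·4 + 2 = 10  −1 ⇒ G_1=9
G_1=9  [base 4] 2·4 + 1  →[4↦5]→  2·5 + 1 = 11  −1 ⇒ G_2=10
G_2=10  [base 5] 2·5  →[5↦6]→  2·6 = 12  −1 ⇒ G_3=11
G_3=11  [base 6] 6 + 5  →[6↦7]→  7 + 5 = 12  −1 ⇒ G_4=11
G_4=11  [base 7] 7 + 4  →[7↦8]→  8 + 4 = 12  −1 ⇒ G_5=11

8 + 3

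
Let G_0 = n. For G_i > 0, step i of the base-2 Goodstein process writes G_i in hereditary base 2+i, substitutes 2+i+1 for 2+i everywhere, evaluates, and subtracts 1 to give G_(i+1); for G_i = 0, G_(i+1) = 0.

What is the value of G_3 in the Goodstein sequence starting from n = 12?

15685

[0] 12 ≡ 2^(2 + 1) + 2^2 (base 2). Lift 3: 108. −1: 107.
[1] 107 ≡ 3^(3 + 1) + 2·3^2 + 2·3 + 2 (base 3). Lift 4: 1066. −1: 1065.
[2] 1065 ≡ 4^(4 + 1) + 2·4^2 + 2·4 + 1 (base 4). Lift 5: 15686. −1: 15685.
[3] 15685 ≡ 5^(5 + 1) + 2·5^2 + 2·5 (base 5). Lift 6: 280020. −1: 280019.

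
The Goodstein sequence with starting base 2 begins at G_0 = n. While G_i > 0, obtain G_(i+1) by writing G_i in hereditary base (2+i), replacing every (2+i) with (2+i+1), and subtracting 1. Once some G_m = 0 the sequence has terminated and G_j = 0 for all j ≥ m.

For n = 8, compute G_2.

G_0 = 8. HB_2(8) = 2^(2 + 1). Bump = 81. G_1 = 80.
G_1 = 80. HB_3(80) = 2·3^3 + 2·3^2 + 2·3 + 2. Bump = 554. G_2 = 553.

553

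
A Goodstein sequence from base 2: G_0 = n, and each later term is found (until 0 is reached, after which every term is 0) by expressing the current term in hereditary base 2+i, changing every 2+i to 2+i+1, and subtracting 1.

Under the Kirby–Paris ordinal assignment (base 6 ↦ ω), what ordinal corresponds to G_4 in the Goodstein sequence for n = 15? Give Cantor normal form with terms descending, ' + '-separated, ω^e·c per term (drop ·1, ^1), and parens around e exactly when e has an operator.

G_0=15  [base 2] 2^(2 + 1) + 2^2 + 2 + 1  →[2↦3]→  3^(3 + 1) + 3^3 + 3 + 1 = 112  −1 ⇒ G_1=111
G_1=111  [base 3] 3^(3 + 1) + 3^3 + 3  →[3↦4]→  4^(4 + 1) + 4^4 + 4 = 1284  −1 ⇒ G_2=1283
G_2=1283  [base 4] 4^(4 + 1) + 4^4 + 3  →[4↦5]→  5^(5 + 1) + 5^5 + 3 = 18753  −1 ⇒ G_3=18752
G_3=18752  [base 5] 5^(5 + 1) + 5^5 + 2  →[5↦6]→  6^(6 + 1) + 6^6 + 2 = 326594  −1 ⇒ G_4=326593

ω^(ω + 1) + ω^ω + 1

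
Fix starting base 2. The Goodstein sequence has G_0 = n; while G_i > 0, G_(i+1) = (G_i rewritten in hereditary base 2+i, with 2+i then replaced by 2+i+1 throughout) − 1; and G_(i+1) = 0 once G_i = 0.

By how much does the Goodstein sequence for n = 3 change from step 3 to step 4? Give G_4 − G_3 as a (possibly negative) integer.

-1

step 0: 3 = 2 + 1; sub 3 for 2: 3 + 1; = 4; G_1 = 4−1 = 3
step 1: 3 = 3; sub 4 for 3: 4; = 4; G_2 = 4−1 = 3
step 2: 3 = 3; sub 5 for 4: 3; = 3; G_3 = 3−1 = 2
step 3: 2 = 2; sub 6 for 5: 2; = 2; G_4 = 2−1 = 1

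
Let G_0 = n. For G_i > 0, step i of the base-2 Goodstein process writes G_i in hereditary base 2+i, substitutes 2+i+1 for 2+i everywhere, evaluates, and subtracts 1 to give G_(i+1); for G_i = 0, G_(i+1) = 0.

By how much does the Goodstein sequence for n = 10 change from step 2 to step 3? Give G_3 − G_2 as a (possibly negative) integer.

G_0=10  [base 2] 2^(2 + 1) + 2  →[2↦3]→  3^(3 + 1) + 3 = 84  −1 ⇒ G_1=83
G_1=83  [base 3] 3^(3 + 1) + 2  →[3↦4]→  4^(4 + 1) + 2 = 1026  −1 ⇒ G_2=1025
G_2=1025  [base 4] 4^(4 + 1) + 1  →[4↦5]→  5^(5 + 1) + 1 = 15626  −1 ⇒ G_3=15625

14600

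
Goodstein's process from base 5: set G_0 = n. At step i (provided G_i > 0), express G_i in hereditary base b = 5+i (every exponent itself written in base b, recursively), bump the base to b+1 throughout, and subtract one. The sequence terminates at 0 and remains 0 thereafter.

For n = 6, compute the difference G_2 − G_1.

0

6 —HB5→ 5 + 1 —bump→ 6 + 1 = 7 —(−1)→ 6
6 —HB6→ 6 —bump→ 7 = 7 —(−1)→ 6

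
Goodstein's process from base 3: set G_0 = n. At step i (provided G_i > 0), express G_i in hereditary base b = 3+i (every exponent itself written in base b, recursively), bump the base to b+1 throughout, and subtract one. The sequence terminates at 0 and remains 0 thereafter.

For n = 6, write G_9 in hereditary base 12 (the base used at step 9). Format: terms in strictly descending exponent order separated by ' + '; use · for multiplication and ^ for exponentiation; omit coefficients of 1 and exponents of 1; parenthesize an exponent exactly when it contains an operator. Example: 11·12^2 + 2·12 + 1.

3

G_0 = 6. HB_3(6) = 2·3. Bump = 8. G_1 = 7.
G_1 = 7. HB_4(7) = 4 + 3. Bump = 8. G_2 = 7.
G_2 = 7. HB_5(7) = 5 + 2. Bump = 8. G_3 = 7.
G_3 = 7. HB_6(7) = 6 + 1. Bump = 8. G_4 = 7.
G_4 = 7. HB_7(7) = 7. Bump = 8. G_5 = 7.
G_5 = 7. HB_8(7) = 7. Bump = 7. G_6 = 6.
G_6 = 6. HB_9(6) = 6. Bump = 6. G_7 = 5.
G_7 = 5. HB_10(5) = 5. Bump = 5. G_8 = 4.
G_8 = 4. HB_11(4) = 4. Bump = 4. G_9 = 3.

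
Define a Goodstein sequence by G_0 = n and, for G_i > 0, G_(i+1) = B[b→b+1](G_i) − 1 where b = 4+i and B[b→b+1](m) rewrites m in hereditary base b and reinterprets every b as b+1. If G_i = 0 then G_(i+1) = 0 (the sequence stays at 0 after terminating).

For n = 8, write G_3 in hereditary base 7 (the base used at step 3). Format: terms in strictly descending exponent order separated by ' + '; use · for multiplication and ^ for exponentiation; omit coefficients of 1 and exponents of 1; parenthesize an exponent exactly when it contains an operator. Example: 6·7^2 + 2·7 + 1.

7 + 2

G_0 = 8. HB_4(8) = 2·4. Bump = 10. G_1 = 9.
G_1 = 9. HB_5(9) = 5 + 4. Bump = 10. G_2 = 9.
G_2 = 9. HB_6(9) = 6 + 3. Bump = 10. G_3 = 9.
G_3 = 9. HB_7(9) = 7 + 2. Bump = 10. G_4 = 9.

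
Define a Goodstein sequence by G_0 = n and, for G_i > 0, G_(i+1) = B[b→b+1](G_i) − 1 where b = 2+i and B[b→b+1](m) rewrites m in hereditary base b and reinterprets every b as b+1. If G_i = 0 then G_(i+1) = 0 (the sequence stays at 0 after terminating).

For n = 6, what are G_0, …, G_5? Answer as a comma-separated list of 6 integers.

6 —HB2→ 2^2 + 2 —bump→ 3^3 + 3 = 30 —(−1)→ 29
29 —HB3→ 3^3 + 2 —bump→ 4^4 + 2 = 258 —(−1)→ 257
257 —HB4→ 4^4 + 1 —bump→ 5^5 + 1 = 3126 —(−1)→ 3125
3125 —HB5→ 5^5 —bump→ 6^6 = 46656 —(−1)→ 46655
46655 —HB6→ 5·6^5 + 5·6^4 + 5·6^3 + 5·6^2 + 5·6 + 5 —bump→ 5·7^5 + 5·7^4 + 5·7^3 + 5·7^2 + 5·7 + 5 = 98040 —(−1)→ 98039

6, 29, 257, 3125, 46655, 98039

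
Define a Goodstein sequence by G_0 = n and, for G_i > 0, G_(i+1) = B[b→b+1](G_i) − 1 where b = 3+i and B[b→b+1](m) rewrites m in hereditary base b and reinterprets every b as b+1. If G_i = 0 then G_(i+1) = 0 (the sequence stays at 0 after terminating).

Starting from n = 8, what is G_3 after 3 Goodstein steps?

step 0: 8 = 2·3 + 2; sub 4 for 3: 2·4 + 2; = 10; G_1 = 10−1 = 9
step 1: 9 = 2·4 + 1; sub 5 for 4: 2·5 + 1; = 11; G_2 = 11−1 = 10
step 2: 10 = 2·5; sub 6 for 5: 2·6; = 12; G_3 = 12−1 = 11
step 3: 11 = 6 + 5; sub 7 for 6: 7 + 5; = 12; G_4 = 12−1 = 11

11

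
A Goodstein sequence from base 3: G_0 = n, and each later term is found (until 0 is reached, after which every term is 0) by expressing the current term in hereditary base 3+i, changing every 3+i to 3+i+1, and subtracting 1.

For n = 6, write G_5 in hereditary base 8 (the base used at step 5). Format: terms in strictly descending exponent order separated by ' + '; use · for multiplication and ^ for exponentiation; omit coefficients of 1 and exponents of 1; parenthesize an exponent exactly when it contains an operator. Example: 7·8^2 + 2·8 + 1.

base 3: 6 = 2·3; at 4: 2·4 = 8; next = 7
base 4: 7 = 4 + 3; at 5: 5 + 3 = 8; next = 7
base 5: 7 = 5 + 2; at 6: 6 + 2 = 8; next = 7
base 6: 7 = 6 + 1; at 7: 7 + 1 = 8; next = 7
base 7: 7 = 7; at 8: 8 = 8; next = 7

7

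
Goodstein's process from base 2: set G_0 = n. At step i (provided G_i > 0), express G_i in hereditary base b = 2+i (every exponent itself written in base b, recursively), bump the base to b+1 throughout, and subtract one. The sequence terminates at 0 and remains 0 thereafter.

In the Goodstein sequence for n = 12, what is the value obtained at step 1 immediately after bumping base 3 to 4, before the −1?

step 0: 12 = 2^(2 + 1) + 2^2; sub 3 for 2: 3^(3 + 1) + 3^3; = 108; G_1 = 108−1 = 107
step 1: 107 = 3^(3 + 1) + 2·3^2 + 2·3 + 2; sub 4 for 3: 4^(4 + 1) + 2·4^2 + 2·4 + 2; = 1066; G_2 = 1066−1 = 1065

1066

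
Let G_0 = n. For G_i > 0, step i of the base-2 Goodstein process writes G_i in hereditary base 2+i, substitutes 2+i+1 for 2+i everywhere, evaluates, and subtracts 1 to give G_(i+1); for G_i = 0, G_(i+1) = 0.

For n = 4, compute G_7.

i=0: 4 = 2^2 (b=2); 2→3: 3^3 = 27; 27−1 = 26
i=1: 26 = 2·3^2 + 2·3 + 2 (b=3); 3→4: 2·4^2 + 2·4 + 2 = 42; 42−1 = 41
i=2: 41 = 2·4^2 + 2·4 + 1 (b=4); 4→5: 2·5^2 + 2·5 + 1 = 61; 61−1 = 60
i=3: 60 = 2·5^2 + 2·5 (b=5); 5→6: 2·6^2 + 2·6 = 84; 84−1 = 83
i=4: 83 = 2·6^2 + 6 + 5 (b=6); 6→7: 2·7^2 + 7 + 5 = 110; 110−1 = 109
i=5: 109 = 2·7^2 + 7 + 4 (b=7); 7→8: 2·8^2 + 8 + 4 = 140; 140−1 = 139
i=6: 139 = 2·8^2 + 8 + 3 (b=8); 8→9: 2·9^2 + 9 + 3 = 174; 174−1 = 173

173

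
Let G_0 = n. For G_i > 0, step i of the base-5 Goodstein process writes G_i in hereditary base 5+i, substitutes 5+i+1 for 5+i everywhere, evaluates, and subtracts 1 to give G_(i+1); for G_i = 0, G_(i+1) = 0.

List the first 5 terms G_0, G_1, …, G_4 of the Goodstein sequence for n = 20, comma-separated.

20, 23, 25, 27, 29

(0) 20|_5 = 4·5 ↦ 4·6|_6 = 24 ⇒ 23
(1) 23|_6 = 3·6 + 5 ↦ 3·7 + 5|_7 = 26 ⇒ 25
(2) 25|_7 = 3·7 + 4 ↦ 3·8 + 4|_8 = 28 ⇒ 27
(3) 27|_8 = 3·8 + 3 ↦ 3·9 + 3|_9 = 30 ⇒ 29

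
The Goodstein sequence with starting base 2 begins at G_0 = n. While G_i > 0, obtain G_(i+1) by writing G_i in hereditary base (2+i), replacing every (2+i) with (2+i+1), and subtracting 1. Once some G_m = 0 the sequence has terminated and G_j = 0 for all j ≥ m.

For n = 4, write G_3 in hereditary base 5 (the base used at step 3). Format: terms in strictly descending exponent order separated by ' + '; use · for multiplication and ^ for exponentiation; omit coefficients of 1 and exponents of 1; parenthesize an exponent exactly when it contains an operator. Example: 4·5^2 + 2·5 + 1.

step 0: 4 = 2^2; sub 3 for 2: 3^3; = 27; G_1 = 27−1 = 26
step 1: 26 = 2·3^2 + 2·3 + 2; sub 4 for 3: 2·4^2 + 2·4 + 2; = 42; G_2 = 42−1 = 41
step 2: 41 = 2·4^2 + 2·4 + 1; sub 5 for 4: 2·5^2 + 2·5 + 1; = 61; G_3 = 61−1 = 60
step 3: 60 = 2·5^2 + 2·5; sub 6 for 5: 2·6^2 + 2·6; = 84; G_4 = 84−1 = 83

2·5^2 + 2·5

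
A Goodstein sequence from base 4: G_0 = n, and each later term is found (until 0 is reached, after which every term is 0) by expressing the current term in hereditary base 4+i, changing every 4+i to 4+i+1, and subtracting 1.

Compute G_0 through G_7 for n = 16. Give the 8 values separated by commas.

16, 24, 27, 30, 33, 36, 39, 41

(0) 16|_4 = 4^2 ↦ 5^2|_5 = 25 ⇒ 24
(1) 24|_5 = 4·5 + 4 ↦ 4·6 + 4|_6 = 28 ⇒ 27
(2) 27|_6 = 4·6 + 3 ↦ 4·7 + 3|_7 = 31 ⇒ 30
(3) 30|_7 = 4·7 + 2 ↦ 4·8 + 2|_8 = 34 ⇒ 33
(4) 33|_8 = 4·8 + 1 ↦ 4·9 + 1|_9 = 37 ⇒ 36
(5) 36|_9 = 4·9 ↦ 4·10|_10 = 40 ⇒ 39
(6) 39|_10 = 3·10 + 9 ↦ 3·11 + 9|_11 = 42 ⇒ 41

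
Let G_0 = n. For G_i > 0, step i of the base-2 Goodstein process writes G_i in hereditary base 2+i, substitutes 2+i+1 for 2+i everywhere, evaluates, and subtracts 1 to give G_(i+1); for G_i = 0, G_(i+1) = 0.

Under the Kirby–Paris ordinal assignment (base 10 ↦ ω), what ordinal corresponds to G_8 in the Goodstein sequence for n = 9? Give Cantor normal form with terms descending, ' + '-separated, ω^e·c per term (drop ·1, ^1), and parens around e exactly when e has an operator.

base 2: 9 = 2^(2 + 1) + 1; at 3: 3^(3 + 1) + 1 = 82; next = 81
base 3: 81 = 3^(3 + 1); at 4: 4^(4 + 1) = 1024; next = 1023
base 4: 1023 = 3·4^4 + 3·4^3 + 3·4^2 + 3·4 + 3; at 5: 3·5^5 + 3·5^3 + 3·5^2 + 3·5 + 3 = 9843; next = 9842
base 5: 9842 = 3·5^5 + 3·5^3 + 3·5^2 + 3·5 + 2; at 6: 3·6^6 + 3·6^3 + 3·6^2 + 3·6 + 2 = 140744; next = 140743
base 6: 140743 = 3·6^6 + 3·6^3 + 3·6^2 + 3·6 + 1; at 7: 3·7^7 + 3·7^3 + 3·7^2 + 3·7 + 1 = 2471827; next = 2471826
base 7: 2471826 = 3·7^7 + 3·7^3 + 3·7^2 + 3·7; at 8: 3·8^8 + 3·8^3 + 3·8^2 + 3·8 = 50333400; next = 50333399
base 8: 50333399 = 3·8^8 + 3·8^3 + 3·8^2 + 2·8 + 7; at 9: 3·9^9 + 3·9^3 + 3·9^2 + 2·9 + 7 = 1162263922; next = 1162263921
base 9: 1162263921 = 3·9^9 + 3·9^3 + 3·9^2 + 2·9 + 6; at 10: 3·10^10 + 3·10^3 + 3·10^2 + 2·10 + 6 = 30000003326; next = 30000003325

ω^ω·3 + ω^3·3 + ω^2·3 + ω·2 + 5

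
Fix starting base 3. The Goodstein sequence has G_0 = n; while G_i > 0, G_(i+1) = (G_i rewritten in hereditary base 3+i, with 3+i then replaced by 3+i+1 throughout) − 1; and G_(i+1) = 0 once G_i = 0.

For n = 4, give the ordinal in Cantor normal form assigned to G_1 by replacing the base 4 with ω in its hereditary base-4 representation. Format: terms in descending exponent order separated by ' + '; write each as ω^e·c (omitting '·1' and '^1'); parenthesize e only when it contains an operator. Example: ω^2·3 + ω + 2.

G_0 = 4. HB_3(4) = 3 + 1. Bump = 5. G_1 = 4.
G_1 = 4. HB_4(4) = 4. Bump = 5. G_2 = 4.

ω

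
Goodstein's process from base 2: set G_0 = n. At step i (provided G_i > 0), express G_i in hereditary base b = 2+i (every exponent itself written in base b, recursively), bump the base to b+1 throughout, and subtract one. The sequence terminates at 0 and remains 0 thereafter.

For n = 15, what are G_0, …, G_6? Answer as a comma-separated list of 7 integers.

15, 111, 1283, 18752, 326593, 6588344, 150994943

step 0: 15 = 2^(2 + 1) + 2^2 + 2 + 1; sub 3 for 2: 3^(3 + 1) + 3^3 + 3 + 1; = 112; G_1 = 112−1 = 111
step 1: 111 = 3^(3 + 1) + 3^3 + 3; sub 4 for 3: 4^(4 + 1) + 4^4 + 4; = 1284; G_2 = 1284−1 = 1283
step 2: 1283 = 4^(4 + 1) + 4^4 + 3; sub 5 for 4: 5^(5 + 1) + 5^5 + 3; = 18753; G_3 = 18753−1 = 18752
step 3: 18752 = 5^(5 + 1) + 5^5 + 2; sub 6 for 5: 6^(6 + 1) + 6^6 + 2; = 326594; G_4 = 326594−1 = 326593
step 4: 326593 = 6^(6 + 1) + 6^6 + 1; sub 7 for 6: 7^(7 + 1) + 7^7 + 1; = 6588345; G_5 = 6588345−1 = 6588344
step 5: 6588344 = 7^(7 + 1) + 7^7; sub 8 for 7: 8^(8 + 1) + 8^8; = 150994944; G_6 = 150994944−1 = 150994943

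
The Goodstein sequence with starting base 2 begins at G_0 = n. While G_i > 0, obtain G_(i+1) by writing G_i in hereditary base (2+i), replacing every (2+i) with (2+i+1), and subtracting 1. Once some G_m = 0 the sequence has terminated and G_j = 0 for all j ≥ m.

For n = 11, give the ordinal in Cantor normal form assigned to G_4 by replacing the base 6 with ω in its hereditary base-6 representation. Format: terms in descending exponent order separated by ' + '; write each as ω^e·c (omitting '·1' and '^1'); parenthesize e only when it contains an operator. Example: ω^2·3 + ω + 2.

11 —HB2→ 2^(2 + 1) + 2 + 1 —bump→ 3^(3 + 1) + 3 + 1 = 85 —(−1)→ 84
84 —HB3→ 3^(3 + 1) + 3 —bump→ 4^(4 + 1) + 4 = 1028 —(−1)→ 1027
1027 —HB4→ 4^(4 + 1) + 3 —bump→ 5^(5 + 1) + 3 = 15628 —(−1)→ 15627
15627 —HB5→ 5^(5 + 1) + 2 —bump→ 6^(6 + 1) + 2 = 279938 —(−1)→ 279937

ω^(ω + 1) + 1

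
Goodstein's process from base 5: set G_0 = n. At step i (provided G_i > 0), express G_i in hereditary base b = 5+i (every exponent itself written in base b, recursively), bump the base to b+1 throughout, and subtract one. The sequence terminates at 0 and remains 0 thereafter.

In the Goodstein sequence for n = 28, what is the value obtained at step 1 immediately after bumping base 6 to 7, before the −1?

i=0: 28 = 5^2 + 3 (b=5); 5→6: 6^2 + 3 = 39; 39−1 = 38
i=1: 38 = 6^2 + 2 (b=6); 6→7: 7^2 + 2 = 51; 51−1 = 50

51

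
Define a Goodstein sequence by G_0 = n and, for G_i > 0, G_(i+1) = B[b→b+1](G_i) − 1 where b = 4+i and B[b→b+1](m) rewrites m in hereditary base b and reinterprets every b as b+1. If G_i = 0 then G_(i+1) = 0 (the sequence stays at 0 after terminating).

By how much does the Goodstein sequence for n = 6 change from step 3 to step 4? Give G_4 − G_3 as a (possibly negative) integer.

G_0=6  [base 4] 4 + 2  →[4↦5]→  5 + 2 = 7  −1 ⇒ G_1=6
G_1=6  [base 5] 5 + 1  →[5↦6]→  6 + 1 = 7  −1 ⇒ G_2=6
G_2=6  [base 6] 6  →[6↦7]→  7 = 7  −1 ⇒ G_3=6
G_3=6  [base 7] 6  →[7↦8]→  6 = 6  −1 ⇒ G_4=5

-1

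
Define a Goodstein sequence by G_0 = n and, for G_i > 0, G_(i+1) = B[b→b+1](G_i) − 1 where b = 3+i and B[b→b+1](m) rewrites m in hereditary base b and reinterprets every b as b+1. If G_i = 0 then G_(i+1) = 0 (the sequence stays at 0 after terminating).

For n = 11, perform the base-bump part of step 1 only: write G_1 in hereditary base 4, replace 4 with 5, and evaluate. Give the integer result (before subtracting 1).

[0] 11 ≡ 3^2 + 2 (base 3). Lift 4: 18. −1: 17.
[1] 17 ≡ 4^2 + 1 (base 4). Lift 5: 26. −1: 25.

26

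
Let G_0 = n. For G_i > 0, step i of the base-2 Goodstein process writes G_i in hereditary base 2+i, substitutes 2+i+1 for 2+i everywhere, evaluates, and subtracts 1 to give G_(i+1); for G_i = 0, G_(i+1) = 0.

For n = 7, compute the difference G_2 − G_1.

229

[0] 7 ≡ 2^2 + 2 + 1 (base 2). Lift 3: 31. −1: 30.
[1] 30 ≡ 3^3 + 3 (base 3). Lift 4: 260. −1: 259.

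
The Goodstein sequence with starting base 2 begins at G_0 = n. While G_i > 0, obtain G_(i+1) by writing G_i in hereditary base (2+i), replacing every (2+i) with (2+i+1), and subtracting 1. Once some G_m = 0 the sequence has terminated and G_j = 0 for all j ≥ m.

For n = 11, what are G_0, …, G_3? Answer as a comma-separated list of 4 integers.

11 —HB2→ 2^(2 + 1) + 2 + 1 —bump→ 3^(3 + 1) + 3 + 1 = 85 —(−1)→ 84
84 —HB3→ 3^(3 + 1) + 3 —bump→ 4^(4 + 1) + 4 = 1028 —(−1)→ 1027
1027 —HB4→ 4^(4 + 1) + 3 —bump→ 5^(5 + 1) + 3 = 15628 —(−1)→ 15627

11, 84, 1027, 15627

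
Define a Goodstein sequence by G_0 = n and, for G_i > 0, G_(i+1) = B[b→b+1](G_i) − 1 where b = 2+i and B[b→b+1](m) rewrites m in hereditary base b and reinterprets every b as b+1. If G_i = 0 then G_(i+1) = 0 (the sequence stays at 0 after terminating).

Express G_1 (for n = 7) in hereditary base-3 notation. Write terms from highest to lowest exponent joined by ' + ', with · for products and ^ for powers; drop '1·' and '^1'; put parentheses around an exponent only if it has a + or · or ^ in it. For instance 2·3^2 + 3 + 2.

3^3 + 3

(0) 7|_2 = 2^2 + 2 + 1 ↦ 3^3 + 3 + 1|_3 = 31 ⇒ 30
(1) 30|_3 = 3^3 + 3 ↦ 4^4 + 4|_4 = 260 ⇒ 259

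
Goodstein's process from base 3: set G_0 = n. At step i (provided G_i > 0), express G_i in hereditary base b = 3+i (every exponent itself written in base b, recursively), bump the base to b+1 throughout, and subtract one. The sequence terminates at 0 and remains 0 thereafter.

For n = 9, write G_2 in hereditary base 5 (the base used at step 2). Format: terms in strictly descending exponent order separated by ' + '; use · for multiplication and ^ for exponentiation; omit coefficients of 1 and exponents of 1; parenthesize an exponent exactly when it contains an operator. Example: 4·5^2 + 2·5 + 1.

G_0 = 9. HB_3(9) = 3^2. Bump = 16. G_1 = 15.
G_1 = 15. HB_4(15) = 3·4 + 3. Bump = 18. G_2 = 17.
G_2 = 17. HB_5(17) = 3·5 + 2. Bump = 20. G_3 = 19.

3·5 + 2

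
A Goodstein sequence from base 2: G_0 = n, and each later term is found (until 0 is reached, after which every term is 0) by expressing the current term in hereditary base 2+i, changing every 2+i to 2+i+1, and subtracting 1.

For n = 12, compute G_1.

107

i=0: 12 = 2^(2 + 1) + 2^2 (b=2); 2→3: 3^(3 + 1) + 3^3 = 108; 108−1 = 107
i=1: 107 = 3^(3 + 1) + 2·3^2 + 2·3 + 2 (b=3); 3→4: 4^(4 + 1) + 2·4^2 + 2·4 + 2 = 1066; 1066−1 = 1065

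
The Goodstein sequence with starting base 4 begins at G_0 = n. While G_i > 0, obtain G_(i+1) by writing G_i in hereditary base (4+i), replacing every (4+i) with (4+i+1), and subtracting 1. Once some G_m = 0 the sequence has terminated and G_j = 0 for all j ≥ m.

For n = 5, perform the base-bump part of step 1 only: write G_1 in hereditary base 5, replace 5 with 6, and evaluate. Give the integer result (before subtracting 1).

6

step 0: 5 = 4 + 1; sub 5 for 4: 5 + 1; = 6; G_1 = 6−1 = 5
step 1: 5 = 5; sub 6 for 5: 6; = 6; G_2 = 6−1 = 5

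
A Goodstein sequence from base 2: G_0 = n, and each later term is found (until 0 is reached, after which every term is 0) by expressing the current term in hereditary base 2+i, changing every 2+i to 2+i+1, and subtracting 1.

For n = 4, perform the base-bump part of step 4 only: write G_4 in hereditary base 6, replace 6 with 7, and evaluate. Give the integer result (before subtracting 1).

110

(0) 4|_2 = 2^2 ↦ 3^3|_3 = 27 ⇒ 26
(1) 26|_3 = 2·3^2 + 2·3 + 2 ↦ 2·4^2 + 2·4 + 2|_4 = 42 ⇒ 41
(2) 41|_4 = 2·4^2 + 2·4 + 1 ↦ 2·5^2 + 2·5 + 1|_5 = 61 ⇒ 60
(3) 60|_5 = 2·5^2 + 2·5 ↦ 2·6^2 + 2·6|_6 = 84 ⇒ 83
(4) 83|_6 = 2·6^2 + 6 + 5 ↦ 2·7^2 + 7 + 5|_7 = 110 ⇒ 109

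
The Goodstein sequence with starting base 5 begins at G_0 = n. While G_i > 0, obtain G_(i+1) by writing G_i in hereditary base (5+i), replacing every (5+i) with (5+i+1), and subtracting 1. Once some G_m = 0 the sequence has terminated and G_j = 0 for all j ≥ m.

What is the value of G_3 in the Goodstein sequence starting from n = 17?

23

base 5: 17 = 3·5 + 2; at 6: 3·6 + 2 = 20; next = 19
base 6: 19 = 3·6 + 1; at 7: 3·7 + 1 = 22; next = 21
base 7: 21 = 3·7; at 8: 3·8 = 24; next = 23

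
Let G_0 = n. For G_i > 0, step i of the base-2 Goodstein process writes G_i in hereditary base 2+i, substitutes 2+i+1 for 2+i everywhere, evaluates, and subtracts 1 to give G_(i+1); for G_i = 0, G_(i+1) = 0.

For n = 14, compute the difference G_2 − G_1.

base 2: 14 = 2^(2 + 1) + 2^2 + 2; at 3: 3^(3 + 1) + 3^3 + 3 = 111; next = 110
base 3: 110 = 3^(3 + 1) + 3^3 + 2; at 4: 4^(4 + 1) + 4^4 + 2 = 1282; next = 1281

1171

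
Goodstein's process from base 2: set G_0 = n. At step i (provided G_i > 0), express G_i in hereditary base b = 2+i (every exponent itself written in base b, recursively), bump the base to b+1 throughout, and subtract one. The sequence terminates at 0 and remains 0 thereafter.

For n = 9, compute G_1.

81

base 2: 9 = 2^(2 + 1) + 1; at 3: 3^(3 + 1) + 1 = 82; next = 81
base 3: 81 = 3^(3 + 1); at 4: 4^(4 + 1) = 1024; next = 1023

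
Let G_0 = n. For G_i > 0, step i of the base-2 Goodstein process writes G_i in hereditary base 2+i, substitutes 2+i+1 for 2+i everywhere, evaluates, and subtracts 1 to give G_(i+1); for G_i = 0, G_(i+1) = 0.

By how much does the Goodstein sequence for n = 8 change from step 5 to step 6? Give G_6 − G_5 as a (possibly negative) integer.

(0) 8|_2 = 2^(2 + 1) ↦ 3^(3 + 1)|_3 = 81 ⇒ 80
(1) 80|_3 = 2·3^3 + 2·3^2 + 2·3 + 2 ↦ 2·4^4 + 2·4^2 + 2·4 + 2|_4 = 554 ⇒ 553
(2) 553|_4 = 2·4^4 + 2·4^2 + 2·4 + 1 ↦ 2·5^5 + 2·5^2 + 2·5 + 1|_5 = 6311 ⇒ 6310
(3) 6310|_5 = 2·5^5 + 2·5^2 + 2·5 ↦ 2·6^6 + 2·6^2 + 2·6|_6 = 93396 ⇒ 93395
(4) 93395|_6 = 2·6^6 + 2·6^2 + 6 + 5 ↦ 2·7^7 + 2·7^2 + 7 + 5|_7 = 1647196 ⇒ 1647195
(5) 1647195|_7 = 2·7^7 + 2·7^2 + 7 + 4 ↦ 2·8^8 + 2·8^2 + 8 + 4|_8 = 33554572 ⇒ 33554571

31907376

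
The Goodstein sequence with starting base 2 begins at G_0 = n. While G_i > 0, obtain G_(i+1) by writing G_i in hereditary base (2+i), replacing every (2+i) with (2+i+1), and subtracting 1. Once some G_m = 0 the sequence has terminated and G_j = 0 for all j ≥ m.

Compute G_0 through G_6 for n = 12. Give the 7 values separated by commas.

12, 107, 1065, 15685, 280019, 5764910, 134217867

step 0: 12 = 2^(2 + 1) + 2^2; sub 3 for 2: 3^(3 + 1) + 3^3; = 108; G_1 = 108−1 = 107
step 1: 107 = 3^(3 + 1) + 2·3^2 + 2·3 + 2; sub 4 for 3: 4^(4 + 1) + 2·4^2 + 2·4 + 2; = 1066; G_2 = 1066−1 = 1065
step 2: 1065 = 4^(4 + 1) + 2·4^2 + 2·4 + 1; sub 5 for 4: 5^(5 + 1) + 2·5^2 + 2·5 + 1; = 15686; G_3 = 15686−1 = 15685
step 3: 15685 = 5^(5 + 1) + 2·5^2 + 2·5; sub 6 for 5: 6^(6 + 1) + 2·6^2 + 2·6; = 280020; G_4 = 280020−1 = 280019
step 4: 280019 = 6^(6 + 1) + 2·6^2 + 6 + 5; sub 7 for 6: 7^(7 + 1) + 2·7^2 + 7 + 5; = 5764911; G_5 = 5764911−1 = 5764910
step 5: 5764910 = 7^(7 + 1) + 2·7^2 + 7 + 4; sub 8 for 7: 8^(8 + 1) + 2·8^2 + 8 + 4; = 134217868; G_6 = 134217868−1 = 134217867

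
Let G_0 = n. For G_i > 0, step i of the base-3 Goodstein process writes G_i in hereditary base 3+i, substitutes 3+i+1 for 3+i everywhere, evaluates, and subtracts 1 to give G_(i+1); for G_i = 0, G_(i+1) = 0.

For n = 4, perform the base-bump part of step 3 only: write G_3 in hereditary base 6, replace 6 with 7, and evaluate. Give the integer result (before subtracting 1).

3

(0) 4|_3 = 3 + 1 ↦ 4 + 1|_4 = 5 ⇒ 4
(1) 4|_4 = 4 ↦ 5|_5 = 5 ⇒ 4
(2) 4|_5 = 4 ↦ 4|_6 = 4 ⇒ 3
(3) 3|_6 = 3 ↦ 3|_7 = 3 ⇒ 2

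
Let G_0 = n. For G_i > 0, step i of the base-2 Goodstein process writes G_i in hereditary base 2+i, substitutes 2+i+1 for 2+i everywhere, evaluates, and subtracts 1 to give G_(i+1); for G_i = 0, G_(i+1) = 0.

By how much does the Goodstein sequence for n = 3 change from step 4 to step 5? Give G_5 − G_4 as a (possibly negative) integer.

-1

step 0: 3 = 2 + 1; sub 3 for 2: 3 + 1; = 4; G_1 = 4−1 = 3
step 1: 3 = 3; sub 4 for 3: 4; = 4; G_2 = 4−1 = 3
step 2: 3 = 3; sub 5 for 4: 3; = 3; G_3 = 3−1 = 2
step 3: 2 = 2; sub 6 for 5: 2; = 2; G_4 = 2−1 = 1
step 4: 1 = 1; sub 7 for 6: 1; = 1; G_5 = 1−1 = 0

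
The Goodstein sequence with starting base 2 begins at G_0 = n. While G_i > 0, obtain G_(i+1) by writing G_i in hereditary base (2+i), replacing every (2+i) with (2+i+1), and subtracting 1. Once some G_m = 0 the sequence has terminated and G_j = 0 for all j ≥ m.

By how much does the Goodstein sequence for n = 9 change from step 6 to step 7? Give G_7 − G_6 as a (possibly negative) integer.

G_0=9  [base 2] 2^(2 + 1) + 1  →[2↦3]→  3^(3 + 1) + 1 = 82  −1 ⇒ G_1=81
G_1=81  [base 3] 3^(3 + 1)  →[3↦4]→  4^(4 + 1) = 1024  −1 ⇒ G_2=1023
G_2=1023  [base 4] 3·4^4 + 3·4^3 + 3·4^2 + 3·4 + 3  →[4↦5]→  3·5^5 + 3·5^3 + 3·5^2 + 3·5 + 3 = 9843  −1 ⇒ G_3=9842
G_3=9842  [base 5] 3·5^5 + 3·5^3 + 3·5^2 + 3·5 + 2  →[5↦6]→  3·6^6 + 3·6^3 + 3·6^2 + 3·6 + 2 = 140744  −1 ⇒ G_4=140743
G_4=140743  [base 6] 3·6^6 + 3·6^3 + 3·6^2 + 3·6 + 1  →[6↦7]→  3·7^7 + 3·7^3 + 3·7^2 + 3·7 + 1 = 2471827  −1 ⇒ G_5=2471826
G_5=2471826  [base 7] 3·7^7 + 3·7^3 + 3·7^2 + 3·7  →[7↦8]→  3·8^8 + 3·8^3 + 3·8^2 + 3·8 = 50333400  −1 ⇒ G_6=50333399
G_6=50333399  [base 8] 3·8^8 + 3·8^3 + 3·8^2 + 2·8 + 7  →[8↦9]→  3·9^9 + 3·9^3 + 3·9^2 + 2·9 + 7 = 1162263922  −1 ⇒ G_7=1162263921

1111930522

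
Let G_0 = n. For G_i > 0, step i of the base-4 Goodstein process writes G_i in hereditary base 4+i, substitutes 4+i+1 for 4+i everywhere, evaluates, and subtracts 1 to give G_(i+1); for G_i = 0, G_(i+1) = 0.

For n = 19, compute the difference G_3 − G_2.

12

step 0: 19 = 4^2 + 3; sub 5 for 4: 5^2 + 3; = 28; G_1 = 28−1 = 27
step 1: 27 = 5^2 + 2; sub 6 for 5: 6^2 + 2; = 38; G_2 = 38−1 = 37
step 2: 37 = 6^2 + 1; sub 7 for 6: 7^2 + 1; = 50; G_3 = 50−1 = 49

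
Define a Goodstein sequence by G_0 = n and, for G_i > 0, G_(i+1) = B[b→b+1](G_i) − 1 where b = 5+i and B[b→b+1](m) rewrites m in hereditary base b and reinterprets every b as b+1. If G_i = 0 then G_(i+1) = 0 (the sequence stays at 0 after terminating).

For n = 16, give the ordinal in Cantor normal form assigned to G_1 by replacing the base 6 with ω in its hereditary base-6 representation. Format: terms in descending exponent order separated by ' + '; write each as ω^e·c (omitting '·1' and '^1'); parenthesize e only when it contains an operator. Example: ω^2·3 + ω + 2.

G_0=16  [base 5] 3·5 + 1  →[5↦6]→  3·6 + 1 = 19  −1 ⇒ G_1=18
G_1=18  [base 6] 3·6  →[6↦7]→  3·7 = 21  −1 ⇒ G_2=20

ω·3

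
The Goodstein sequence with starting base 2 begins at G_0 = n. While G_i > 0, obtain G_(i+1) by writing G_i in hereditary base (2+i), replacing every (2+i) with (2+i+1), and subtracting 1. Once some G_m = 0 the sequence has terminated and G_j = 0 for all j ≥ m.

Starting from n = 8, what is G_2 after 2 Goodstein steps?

553

base 2: 8 = 2^(2 + 1); at 3: 3^(3 + 1) = 81; next = 80
base 3: 80 = 2·3^3 + 2·3^2 + 2·3 + 2; at 4: 2·4^4 + 2·4^2 + 2·4 + 2 = 554; next = 553
base 4: 553 = 2·4^4 + 2·4^2 + 2·4 + 1; at 5: 2·5^5 + 2·5^2 + 2·5 + 1 = 6311; next = 6310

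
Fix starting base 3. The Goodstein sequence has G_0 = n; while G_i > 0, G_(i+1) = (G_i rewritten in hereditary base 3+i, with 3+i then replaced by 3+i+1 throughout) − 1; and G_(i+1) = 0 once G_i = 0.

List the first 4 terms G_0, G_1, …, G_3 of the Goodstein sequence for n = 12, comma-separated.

[0] 12 ≡ 3^2 + 3 (base 3). Lift 4: 20. −1: 19.
[1] 19 ≡ 4^2 + 3 (base 4). Lift 5: 28. −1: 27.
[2] 27 ≡ 5^2 + 2 (base 5). Lift 6: 38. −1: 37.

12, 19, 27, 37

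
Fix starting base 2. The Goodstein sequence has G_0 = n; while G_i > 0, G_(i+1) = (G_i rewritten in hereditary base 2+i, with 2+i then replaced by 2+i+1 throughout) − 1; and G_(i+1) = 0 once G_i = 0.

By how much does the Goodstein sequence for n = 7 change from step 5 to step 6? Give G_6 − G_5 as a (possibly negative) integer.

15953672

step 0: 7 = 2^2 + 2 + 1; sub 3 for 2: 3^3 + 3 + 1; = 31; G_1 = 31−1 = 30
step 1: 30 = 3^3 + 3; sub 4 for 3: 4^4 + 4; = 260; G_2 = 260−1 = 259
step 2: 259 = 4^4 + 3; sub 5 for 4: 5^5 + 3; = 3128; G_3 = 3128−1 = 3127
step 3: 3127 = 5^5 + 2; sub 6 for 5: 6^6 + 2; = 46658; G_4 = 46658−1 = 46657
step 4: 46657 = 6^6 + 1; sub 7 for 6: 7^7 + 1; = 823544; G_5 = 823544−1 = 823543
step 5: 823543 = 7^7; sub 8 for 7: 8^8; = 16777216; G_6 = 16777216−1 = 16777215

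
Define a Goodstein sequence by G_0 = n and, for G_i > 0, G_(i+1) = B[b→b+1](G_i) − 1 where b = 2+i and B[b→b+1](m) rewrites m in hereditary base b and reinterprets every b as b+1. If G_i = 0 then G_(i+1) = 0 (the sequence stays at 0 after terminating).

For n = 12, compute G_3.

15685

step 0: 12 = 2^(2 + 1) + 2^2; sub 3 for 2: 3^(3 + 1) + 3^3; = 108; G_1 = 108−1 = 107
step 1: 107 = 3^(3 + 1) + 2·3^2 + 2·3 + 2; sub 4 for 3: 4^(4 + 1) + 2·4^2 + 2·4 + 2; = 1066; G_2 = 1066−1 = 1065
step 2: 1065 = 4^(4 + 1) + 2·4^2 + 2·4 + 1; sub 5 for 4: 5^(5 + 1) + 2·5^2 + 2·5 + 1; = 15686; G_3 = 15686−1 = 15685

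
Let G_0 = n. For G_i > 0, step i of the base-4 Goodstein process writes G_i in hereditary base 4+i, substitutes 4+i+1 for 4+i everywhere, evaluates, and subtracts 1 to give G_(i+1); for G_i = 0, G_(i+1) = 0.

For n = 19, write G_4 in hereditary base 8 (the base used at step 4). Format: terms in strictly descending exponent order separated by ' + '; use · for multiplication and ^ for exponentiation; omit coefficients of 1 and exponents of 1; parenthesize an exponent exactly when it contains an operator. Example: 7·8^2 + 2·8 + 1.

G_0 = 19. HB_4(19) = 4^2 + 3. Bump = 28. G_1 = 27.
G_1 = 27. HB_5(27) = 5^2 + 2. Bump = 38. G_2 = 37.
G_2 = 37. HB_6(37) = 6^2 + 1. Bump = 50. G_3 = 49.
G_3 = 49. HB_7(49) = 7^2. Bump = 64. G_4 = 63.
G_4 = 63. HB_8(63) = 7·8 + 7. Bump = 70. G_5 = 69.

7·8 + 7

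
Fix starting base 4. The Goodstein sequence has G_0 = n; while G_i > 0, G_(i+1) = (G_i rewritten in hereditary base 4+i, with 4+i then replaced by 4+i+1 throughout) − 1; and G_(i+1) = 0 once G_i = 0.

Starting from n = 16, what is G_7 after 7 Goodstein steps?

(0) 16|_4 = 4^2 ↦ 5^2|_5 = 25 ⇒ 24
(1) 24|_5 = 4·5 + 4 ↦ 4·6 + 4|_6 = 28 ⇒ 27
(2) 27|_6 = 4·6 + 3 ↦ 4·7 + 3|_7 = 31 ⇒ 30
(3) 30|_7 = 4·7 + 2 ↦ 4·8 + 2|_8 = 34 ⇒ 33
(4) 33|_8 = 4·8 + 1 ↦ 4·9 + 1|_9 = 37 ⇒ 36
(5) 36|_9 = 4·9 ↦ 4·10|_10 = 40 ⇒ 39
(6) 39|_10 = 3·10 + 9 ↦ 3·11 + 9|_11 = 42 ⇒ 41
(7) 41|_11 = 3·11 + 8 ↦ 3·12 + 8|_12 = 44 ⇒ 43

41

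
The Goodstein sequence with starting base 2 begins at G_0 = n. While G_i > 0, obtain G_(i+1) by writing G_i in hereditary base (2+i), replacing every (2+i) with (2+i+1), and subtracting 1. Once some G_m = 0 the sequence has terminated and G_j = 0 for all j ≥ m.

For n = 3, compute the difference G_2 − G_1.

G_0=3  [base 2] 2 + 1  →[2↦3]→  3 + 1 = 4  −1 ⇒ G_1=3
G_1=3  [base 3] 3  →[3↦4]→  4 = 4  −1 ⇒ G_2=3

0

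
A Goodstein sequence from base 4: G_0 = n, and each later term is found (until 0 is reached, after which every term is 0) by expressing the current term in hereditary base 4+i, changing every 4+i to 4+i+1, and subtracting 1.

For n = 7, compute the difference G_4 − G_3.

(0) 7|_4 = 4 + 3 ↦ 5 + 3|_5 = 8 ⇒ 7
(1) 7|_5 = 5 + 2 ↦ 6 + 2|_6 = 8 ⇒ 7
(2) 7|_6 = 6 + 1 ↦ 7 + 1|_7 = 8 ⇒ 7
(3) 7|_7 = 7 ↦ 8|_8 = 8 ⇒ 7

0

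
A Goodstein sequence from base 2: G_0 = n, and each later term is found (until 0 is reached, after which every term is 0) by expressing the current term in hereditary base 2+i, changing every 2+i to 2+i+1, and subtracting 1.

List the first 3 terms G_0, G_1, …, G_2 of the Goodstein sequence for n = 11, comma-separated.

11, 84, 1027

[0] 11 ≡ 2^(2 + 1) + 2 + 1 (base 2). Lift 3: 85. −1: 84.
[1] 84 ≡ 3^(3 + 1) + 3 (base 3). Lift 4: 1028. −1: 1027.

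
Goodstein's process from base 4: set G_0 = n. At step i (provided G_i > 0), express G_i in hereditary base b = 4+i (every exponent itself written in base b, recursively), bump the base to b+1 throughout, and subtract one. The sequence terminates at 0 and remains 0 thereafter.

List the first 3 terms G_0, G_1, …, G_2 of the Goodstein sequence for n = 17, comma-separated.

step 0: 17 = 4^2 + 1; sub 5 for 4: 5^2 + 1; = 26; G_1 = 26−1 = 25
step 1: 25 = 5^2; sub 6 for 5: 6^2; = 36; G_2 = 36−1 = 35

17, 25, 35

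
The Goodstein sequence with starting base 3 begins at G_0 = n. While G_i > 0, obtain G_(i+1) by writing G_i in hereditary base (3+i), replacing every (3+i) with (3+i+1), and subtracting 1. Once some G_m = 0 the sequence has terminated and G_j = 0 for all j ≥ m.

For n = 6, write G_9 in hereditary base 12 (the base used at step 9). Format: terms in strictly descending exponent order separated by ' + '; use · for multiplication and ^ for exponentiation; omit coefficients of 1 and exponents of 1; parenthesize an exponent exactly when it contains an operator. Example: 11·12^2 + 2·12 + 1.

3

G_0=6  [base 3] 2·3  →[3↦4]→  2·4 = 8  −1 ⇒ G_1=7
G_1=7  [base 4] 4 + 3  →[4↦5]→  5 + 3 = 8  −1 ⇒ G_2=7
G_2=7  [base 5] 5 + 2  →[5↦6]→  6 + 2 = 8  −1 ⇒ G_3=7
G_3=7  [base 6] 6 + 1  →[6↦7]→  7 + 1 = 8  −1 ⇒ G_4=7
G_4=7  [base 7] 7  →[7↦8]→  8 = 8  −1 ⇒ G_5=7
G_5=7  [base 8] 7  →[8↦9]→  7 = 7  −1 ⇒ G_6=6
G_6=6  [base 9] 6  →[9↦10]→  6 = 6  −1 ⇒ G_7=5
G_7=5  [base 10] 5  →[10↦11]→  5 = 5  −1 ⇒ G_8=4
G_8=4  [base 11] 4  →[11↦12]→  4 = 4  −1 ⇒ G_9=3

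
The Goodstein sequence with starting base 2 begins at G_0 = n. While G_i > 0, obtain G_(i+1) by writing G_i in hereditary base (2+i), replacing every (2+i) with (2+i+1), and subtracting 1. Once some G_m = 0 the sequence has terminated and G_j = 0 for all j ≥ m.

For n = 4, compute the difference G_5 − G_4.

G_0=4  [base 2] 2^2  →[2↦3]→  3^3 = 27  −1 ⇒ G_1=26
G_1=26  [base 3] 2·3^2 + 2·3 + 2  →[3↦4]→  2·4^2 + 2·4 + 2 = 42  −1 ⇒ G_2=41
G_2=41  [base 4] 2·4^2 + 2·4 + 1  →[4↦5]→  2·5^2 + 2·5 + 1 = 61  −1 ⇒ G_3=60
G_3=60  [base 5] 2·5^2 + 2·5  →[5↦6]→  2·6^2 + 2·6 = 84  −1 ⇒ G_4=83
G_4=83  [base 6] 2·6^2 + 6 + 5  →[6↦7]→  2·7^2 + 7 + 5 = 110  −1 ⇒ G_5=109

26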